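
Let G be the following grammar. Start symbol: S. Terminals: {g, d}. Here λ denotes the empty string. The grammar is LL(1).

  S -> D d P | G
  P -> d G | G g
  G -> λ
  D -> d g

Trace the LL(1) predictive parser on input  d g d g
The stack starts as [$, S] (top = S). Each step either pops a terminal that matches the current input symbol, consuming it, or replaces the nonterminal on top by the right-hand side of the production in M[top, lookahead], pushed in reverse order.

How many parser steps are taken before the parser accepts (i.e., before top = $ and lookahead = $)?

step 1: stack=$ S  input=d g d g $  — expand S -> D d P
step 2: stack=$ P d D  input=d g d g $  — expand D -> d g
step 3: stack=$ P d g d  input=d g d g $  — match d
step 4: stack=$ P d g  input=g d g $  — match g
step 5: stack=$ P d  input=d g $  — match d
step 6: stack=$ P  input=g $  — expand P -> G g
step 7: stack=$ g G  input=g $  — expand G -> λ
step 8: stack=$ g  input=g $  — match g
Accept reached after 8 steps.

8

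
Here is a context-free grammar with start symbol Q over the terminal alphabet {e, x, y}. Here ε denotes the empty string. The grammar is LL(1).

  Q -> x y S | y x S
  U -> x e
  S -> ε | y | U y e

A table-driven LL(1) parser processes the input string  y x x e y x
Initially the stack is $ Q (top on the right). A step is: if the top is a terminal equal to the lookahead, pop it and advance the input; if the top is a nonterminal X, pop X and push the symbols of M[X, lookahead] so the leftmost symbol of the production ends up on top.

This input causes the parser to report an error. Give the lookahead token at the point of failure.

x

step 1: stack=$ Q  input=y x x e y x $  — expand Q -> y x S
step 2: stack=$ S x y  input=y x x e y x $  — match y
step 3: stack=$ S x  input=x x e y x $  — match x
step 4: stack=$ S  input=x e y x $  — expand S -> U y e
step 5: stack=$ e y U  input=x e y x $  — expand U -> x e
step 6: stack=$ e y e x  input=x e y x $  — match x
step 7: stack=$ e y e  input=e y x $  — match e
step 8: stack=$ e y  input=y x $  — match y
step 9: stack=$ e  input=x $  — error: top is terminal e but lookahead is x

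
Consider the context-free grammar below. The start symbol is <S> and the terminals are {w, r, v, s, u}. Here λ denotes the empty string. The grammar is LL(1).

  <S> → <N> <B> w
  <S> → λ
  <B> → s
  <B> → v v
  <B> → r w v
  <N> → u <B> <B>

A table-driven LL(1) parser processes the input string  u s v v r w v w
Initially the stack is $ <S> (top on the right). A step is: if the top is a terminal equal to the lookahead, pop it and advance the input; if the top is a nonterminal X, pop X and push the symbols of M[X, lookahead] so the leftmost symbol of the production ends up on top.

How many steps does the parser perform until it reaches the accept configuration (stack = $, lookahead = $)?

      Stack              Input              Action
   1  $ <S>              u s v v r w v w $  expand <S> → <N> <B> w
   2  $ w <B> <N>        u s v v r w v w $  expand <N> → u <B> <B>
   3  $ w <B> <B> <B> u  u s v v r w v w $  match u
   4  $ w <B> <B> <B>    s v v r w v w $    expand <B> → s
   5  $ w <B> <B> s      s v v r w v w $    match s
   6  $ w <B> <B>        v v r w v w $      expand <B> → v v
   7  $ w <B> v v        v v r w v w $      match v
   8  $ w <B> v          v r w v w $        match v
   9  $ w <B>            r w v w $          expand <B> → r w v
  10  $ w v w r          r w v w $          match r
  11  $ w v w            w v w $            match w
  12  $ w v              v w $              match v
  13  $ w                w $                match w
Accept reached after 13 steps.

13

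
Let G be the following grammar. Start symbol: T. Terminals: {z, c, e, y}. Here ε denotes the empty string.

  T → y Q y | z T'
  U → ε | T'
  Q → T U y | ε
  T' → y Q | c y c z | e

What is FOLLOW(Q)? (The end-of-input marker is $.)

FIRST(T): from T→y Q y we get {y}; from T→z T' we get {z}. So FIRST(T) = {y, z}.
FIRST(T'): from T'→y Q we get {y}; from T'→c y c z we get {c}; from T'→e we get {e}. So FIRST(T') = {c, e, y}.
FIRST(U): from U→ε we get {ε}; from U→T' we get {c, e, y}. So FIRST(U) = {ε, c, e, y}.
FIRST(Q): from Q→T U y we get {y, z}; from Q→ε we get {ε}. So FIRST(Q) = {ε, y, z}.
FOLLOW(T) includes $ since T is the start symbol.
FOLLOW(T): in Q→T U y, T is followed by U y with FIRST {c, e, y}. Thus FOLLOW(T) = {$, c, e, y}.
FOLLOW(U): in Q→T U y, U is followed by y with FIRST {y}. Thus FOLLOW(U) = {y}.
FOLLOW(T'): in T→z T', the suffix after T' is empty, so FOLLOW(T') ⊇ FOLLOW(T) = {$, c, e, y}; in U→T', the suffix after T' is empty, so FOLLOW(T') ⊇ FOLLOW(U) = {y}. Thus FOLLOW(T') = {$, c, e, y}.
FOLLOW(Q): in T→y Q y, Q is followed by y with FIRST {y}; in T'→y Q, the suffix after Q is empty, so FOLLOW(Q) ⊇ FOLLOW(T') = {$, c, e, y}. Thus FOLLOW(Q) = {$, c, e, y}.

{$, c, e, y}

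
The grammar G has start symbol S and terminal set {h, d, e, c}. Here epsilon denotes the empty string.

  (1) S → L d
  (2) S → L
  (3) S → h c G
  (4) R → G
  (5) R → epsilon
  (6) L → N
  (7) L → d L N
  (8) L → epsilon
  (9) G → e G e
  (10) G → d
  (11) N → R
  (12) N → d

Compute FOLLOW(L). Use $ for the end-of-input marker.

{$, d, e}

FIRST(G) = {d, e}
FIRST(R) = {epsilon, d, e}  (via G)
FIRST(N) = {epsilon, d, e}  (via R)
FIRST(L) = {epsilon, d, e}  (via N)
FIRST(S) = {epsilon, d, e, h}  (via L d, L)
FOLLOW(S) includes $ since S is the start symbol.
FOLLOW(S): S appears on no right-hand side. Thus FOLLOW(S) = {$}.
FOLLOW(L): in S→L d, L is followed by d with FIRST {d}; in S→L, the suffix after L is empty, so FOLLOW(L) ⊇ FOLLOW(S) = {$}; in L→d L N, L is followed by N with FIRST {epsilon, d, e}; in L→d L N, the suffix after L is nullable (adds nothing new). Thus FOLLOW(L) = {$, d, e}.
FOLLOW(N): in L→N, the suffix after N is empty, so FOLLOW(N) ⊇ FOLLOW(L) = {$, d, e}; in L→d L N, the suffix after N is empty, so FOLLOW(N) ⊇ FOLLOW(L) = {$, d, e}. Thus FOLLOW(N) = {$, d, e}.
FOLLOW(R): in N→R, the suffix after R is empty, so FOLLOW(R) ⊇ FOLLOW(N) = {$, d, e}. Thus FOLLOW(R) = {$, d, e}.
FOLLOW(G): in S→h c G, the suffix after G is empty, so FOLLOW(G) ⊇ FOLLOW(S) = {$}; in R→G, the suffix after G is empty, so FOLLOW(G) ⊇ FOLLOW(R) = {$, d, e}; in G→e G e, G is followed by e with FIRST {e}. Thus FOLLOW(G) = {$, d, e}.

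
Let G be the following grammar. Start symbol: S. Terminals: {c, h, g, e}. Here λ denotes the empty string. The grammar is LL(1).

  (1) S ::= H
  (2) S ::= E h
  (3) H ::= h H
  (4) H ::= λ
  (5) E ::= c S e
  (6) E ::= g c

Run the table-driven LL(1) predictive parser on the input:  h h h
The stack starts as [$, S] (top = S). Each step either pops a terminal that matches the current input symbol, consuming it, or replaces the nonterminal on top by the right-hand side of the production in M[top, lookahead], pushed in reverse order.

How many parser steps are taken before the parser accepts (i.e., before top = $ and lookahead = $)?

step 1: stack=$ S  input=h h h $  — expand S ::= H
step 2: stack=$ H  input=h h h $  — expand H ::= h H
step 3: stack=$ H h  input=h h h $  — match h
step 4: stack=$ H  input=h h $  — expand H ::= h H
step 5: stack=$ H h  input=h h $  — match h
step 6: stack=$ H  input=h $  — expand H ::= h H
step 7: stack=$ H h  input=h $  — match h
step 8: stack=$ H  input=$  — expand H ::= λ
Accept reached after 8 steps.

8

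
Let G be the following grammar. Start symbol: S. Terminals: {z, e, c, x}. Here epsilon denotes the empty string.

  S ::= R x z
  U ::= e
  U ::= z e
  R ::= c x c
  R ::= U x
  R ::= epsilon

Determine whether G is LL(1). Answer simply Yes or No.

Yes

FIRST(S) = {c, e, x, z}
FIRST(U) = {e, z}
FIRST(R) = {epsilon, c, e, z}
FOLLOW(S) = {$}
FOLLOW(U) = {x}
FOLLOW(R) = {x}
Each cell of M receives at most one production.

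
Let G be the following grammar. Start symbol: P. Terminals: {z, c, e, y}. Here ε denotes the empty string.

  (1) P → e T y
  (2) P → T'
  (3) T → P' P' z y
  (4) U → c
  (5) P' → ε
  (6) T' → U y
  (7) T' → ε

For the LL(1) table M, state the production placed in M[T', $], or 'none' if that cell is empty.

FIRST(U) = {c}
FIRST(P') = {ε}
FIRST(T) = {z}  (via P' P' z y)
FIRST(T') = {ε, c}  (via U y)
FIRST(P) = {ε, c, e}  (via T')
FOLLOW(P) includes $ since P is the start symbol.
FOLLOW(P): P appears on no right-hand side. Thus FOLLOW(P) = {$}.
FOLLOW(T'): in P→T', the suffix after T' is empty, so FOLLOW(T') ⊇ FOLLOW(P) = {$}. Thus FOLLOW(T') = {$}.
For T' → U y: FIRST(U y) = {c}, so it goes in M[T', t] for t ∈ {c}.
For T' → ε: FIRST(ε) = {ε}, so it goes in M[T', t] for t ∈ {}; since ε ∈ FIRST, also for every t ∈ FOLLOW(T') = {$}.

T' → ε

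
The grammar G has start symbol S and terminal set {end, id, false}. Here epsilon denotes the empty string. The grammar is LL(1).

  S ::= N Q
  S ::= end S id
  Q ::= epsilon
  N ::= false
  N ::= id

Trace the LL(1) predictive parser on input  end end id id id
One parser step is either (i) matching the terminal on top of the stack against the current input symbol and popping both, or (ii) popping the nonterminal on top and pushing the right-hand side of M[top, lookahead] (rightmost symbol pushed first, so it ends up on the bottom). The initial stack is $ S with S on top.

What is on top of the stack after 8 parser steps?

step 1: stack=$ S  input=end end id id id $  — expand S ::= end S id
step 2: stack=$ id S end  input=end end id id id $  — match end
step 3: stack=$ id S  input=end id id id $  — expand S ::= end S id
step 4: stack=$ id id S end  input=end id id id $  — match end
step 5: stack=$ id id S  input=id id id $  — expand S ::= N Q
step 6: stack=$ id id Q N  input=id id id $  — expand N ::= id
step 7: stack=$ id id Q id  input=id id id $  — match id
step 8: stack=$ id id Q  input=id id $  — expand Q ::= epsilon
Stack after step 8: $ id id (top = id).

id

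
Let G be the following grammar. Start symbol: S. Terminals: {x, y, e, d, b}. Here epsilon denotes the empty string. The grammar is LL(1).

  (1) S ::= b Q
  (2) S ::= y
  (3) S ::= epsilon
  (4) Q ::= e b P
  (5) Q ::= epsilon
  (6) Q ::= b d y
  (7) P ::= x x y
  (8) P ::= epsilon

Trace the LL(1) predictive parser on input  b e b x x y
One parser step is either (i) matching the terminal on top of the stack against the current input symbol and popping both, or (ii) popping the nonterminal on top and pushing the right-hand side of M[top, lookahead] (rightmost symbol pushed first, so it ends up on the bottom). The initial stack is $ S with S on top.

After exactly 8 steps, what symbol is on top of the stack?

step 1: stack=$ S  input=b e b x x y $  — expand S ::= b Q
step 2: stack=$ Q b  input=b e b x x y $  — match b
step 3: stack=$ Q  input=e b x x y $  — expand Q ::= e b P
step 4: stack=$ P b e  input=e b x x y $  — match e
step 5: stack=$ P b  input=b x x y $  — match b
step 6: stack=$ P  input=x x y $  — expand P ::= x x y
step 7: stack=$ y x x  input=x x y $  — match x
step 8: stack=$ y x  input=x y $  — match x
Stack after step 8: $ y (top = y).

y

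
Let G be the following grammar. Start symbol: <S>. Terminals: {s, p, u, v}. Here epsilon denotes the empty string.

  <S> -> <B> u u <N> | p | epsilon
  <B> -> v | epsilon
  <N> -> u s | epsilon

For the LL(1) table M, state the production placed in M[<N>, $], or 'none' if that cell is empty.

<N> -> epsilon

FIRST(<B>): from <B>->v we get {v}; from <B>->epsilon we get {epsilon}. So FIRST(<B>) = {epsilon, v}.
FIRST(<N>): from <N>->u s we get {u}; from <N>->epsilon we get {epsilon}. So FIRST(<N>) = {epsilon, u}.
FIRST(<S>): from <S>-><B> u u <N> we get {u, v}; from <S>->p we get {p}; from <S>->epsilon we get {epsilon}. So FIRST(<S>) = {epsilon, p, u, v}.
FOLLOW(<S>) includes $ since <S> is the start symbol.
FOLLOW(<S>): <S> appears on no right-hand side. Thus FOLLOW(<S>) = {$}.
FOLLOW(<N>): in <S>-><B> u u <N>, the suffix after <N> is empty, so FOLLOW(<N>) ⊇ FOLLOW(<S>) = {$}. Thus FOLLOW(<N>) = {$}.
For <N> -> u s: FIRST(u s) = {u}, so it goes in M[<N>, t] for t ∈ {u}.
For <N> -> epsilon: FIRST(epsilon) = {epsilon}, so it goes in M[<N>, t] for t ∈ {}; since epsilon ∈ FIRST, also for every t ∈ FOLLOW(<N>) = {$}.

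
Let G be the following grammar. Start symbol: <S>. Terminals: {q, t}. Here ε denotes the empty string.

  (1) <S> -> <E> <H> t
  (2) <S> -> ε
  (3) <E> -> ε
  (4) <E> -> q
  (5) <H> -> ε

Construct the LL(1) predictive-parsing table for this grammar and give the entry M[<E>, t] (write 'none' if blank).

FIRST(<E>): from <E>->ε we get {ε}; from <E>->q we get {q}. So FIRST(<E>) = {ε, q}.
FIRST(<H>): from <H>->ε we get {ε}. So FIRST(<H>) = {ε}.
FIRST(<S>): from <S>-><E> <H> t we get {q, t}; from <S>->ε we get {ε}. So FIRST(<S>) = {ε, q, t}.
FOLLOW(<S>) includes $ since <S> is the start symbol.
FOLLOW(<E>): in <S>-><E> <H> t, <E> is followed by <H> t with FIRST {t}. Thus FOLLOW(<E>) = {t}.
For <E> -> ε: FIRST(ε) = {ε}, so it goes in M[<E>, t] for t ∈ {}; since ε ∈ FIRST, also for every t ∈ FOLLOW(<E>) = {t}.
For <E> -> q: FIRST(q) = {q}, so it goes in M[<E>, t] for t ∈ {q}.

<E> -> ε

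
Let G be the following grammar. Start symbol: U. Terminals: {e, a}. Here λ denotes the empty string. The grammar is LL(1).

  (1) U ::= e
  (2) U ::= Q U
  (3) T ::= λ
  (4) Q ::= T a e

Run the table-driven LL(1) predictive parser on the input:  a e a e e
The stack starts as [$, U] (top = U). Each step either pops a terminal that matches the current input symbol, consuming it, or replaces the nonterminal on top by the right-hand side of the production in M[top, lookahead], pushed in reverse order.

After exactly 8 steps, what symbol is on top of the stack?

a

step 1: stack=$ U  input=a e a e e $  — expand U ::= Q U
step 2: stack=$ U Q  input=a e a e e $  — expand Q ::= T a e
step 3: stack=$ U e a T  input=a e a e e $  — expand T ::= λ
step 4: stack=$ U e a  input=a e a e e $  — match a
step 5: stack=$ U e  input=e a e e $  — match e
step 6: stack=$ U  input=a e e $  — expand U ::= Q U
step 7: stack=$ U Q  input=a e e $  — expand Q ::= T a e
step 8: stack=$ U e a T  input=a e e $  — expand T ::= λ
Stack after step 8: $ U e a (top = a).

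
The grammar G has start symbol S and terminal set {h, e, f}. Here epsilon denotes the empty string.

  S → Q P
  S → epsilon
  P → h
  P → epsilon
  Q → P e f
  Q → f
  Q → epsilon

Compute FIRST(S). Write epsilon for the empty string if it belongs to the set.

{epsilon, e, f, h}

FIRST(P): from P→h we get {h}; from P→epsilon we get {epsilon}. So FIRST(P) = {epsilon, h}.
FIRST(Q): from Q→P e f we get {e, h}; from Q→f we get {f}; from Q→epsilon we get {epsilon}. So FIRST(Q) = {epsilon, e, f, h}.
FIRST(S): from S→Q P we get {epsilon, e, f, h}; from S→epsilon we get {epsilon}. So FIRST(S) = {epsilon, e, f, h}.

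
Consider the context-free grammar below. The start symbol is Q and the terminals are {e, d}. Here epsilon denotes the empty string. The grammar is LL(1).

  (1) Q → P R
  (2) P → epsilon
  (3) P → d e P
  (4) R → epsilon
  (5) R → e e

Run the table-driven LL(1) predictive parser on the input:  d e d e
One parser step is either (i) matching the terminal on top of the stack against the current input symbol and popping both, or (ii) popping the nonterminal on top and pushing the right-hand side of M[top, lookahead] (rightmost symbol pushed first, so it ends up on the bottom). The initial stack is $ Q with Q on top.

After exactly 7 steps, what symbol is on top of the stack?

step 1: stack=$ Q  input=d e d e $  — expand Q → P R
step 2: stack=$ R P  input=d e d e $  — expand P → d e P
step 3: stack=$ R P e d  input=d e d e $  — match d
step 4: stack=$ R P e  input=e d e $  — match e
step 5: stack=$ R P  input=d e $  — expand P → d e P
step 6: stack=$ R P e d  input=d e $  — match d
step 7: stack=$ R P e  input=e $  — match e
Stack after step 7: $ R P (top = P).

P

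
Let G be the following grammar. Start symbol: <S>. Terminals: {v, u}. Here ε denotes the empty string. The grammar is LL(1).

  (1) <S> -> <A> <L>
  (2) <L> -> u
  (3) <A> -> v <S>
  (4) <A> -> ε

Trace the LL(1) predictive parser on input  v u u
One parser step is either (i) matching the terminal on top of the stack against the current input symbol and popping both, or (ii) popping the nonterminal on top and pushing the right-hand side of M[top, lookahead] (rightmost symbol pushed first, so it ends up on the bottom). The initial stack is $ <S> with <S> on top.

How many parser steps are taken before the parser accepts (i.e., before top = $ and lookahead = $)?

9

     Stack          Input    Action
  1  $ <S>          v u u $  expand <S> -> <A> <L>
  2  $ <L> <A>      v u u $  expand <A> -> v <S>
  3  $ <L> <S> v    v u u $  match v
  4  $ <L> <S>      u u $    expand <S> -> <A> <L>
  5  $ <L> <L> <A>  u u $    expand <A> -> ε
  6  $ <L> <L>      u u $    expand <L> -> u
  7  $ <L> u        u u $    match u
  8  $ <L>          u $      expand <L> -> u
  9  $ u            u $      match u
Accept reached after 9 steps.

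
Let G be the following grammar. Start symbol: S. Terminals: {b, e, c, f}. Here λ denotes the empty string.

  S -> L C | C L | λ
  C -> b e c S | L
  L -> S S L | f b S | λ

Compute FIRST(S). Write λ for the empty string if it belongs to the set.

FIRST(S) = {λ, b, f}  (via L C, C L)
FIRST(L) = {λ, b, f}  (via S S L)
FIRST(C) = {λ, b, f}  (via L)

{λ, b, f}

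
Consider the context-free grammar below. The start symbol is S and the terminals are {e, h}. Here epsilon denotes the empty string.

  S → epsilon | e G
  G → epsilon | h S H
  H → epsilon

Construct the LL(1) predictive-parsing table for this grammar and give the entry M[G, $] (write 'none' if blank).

FIRST(S): from S→epsilon we get {epsilon}; from S→e G we get {e}. So FIRST(S) = {epsilon, e}.
FIRST(G): from G→epsilon we get {epsilon}; from G→h S H we get {h}. So FIRST(G) = {epsilon, h}.
FIRST(H): from H→epsilon we get {epsilon}. So FIRST(H) = {epsilon}.
FOLLOW(S) includes $ since S is the start symbol.
FOLLOW(S): in G→h S H, S is followed by H with FIRST {epsilon}; in G→h S H, the suffix after S is nullable, so FOLLOW(S) ⊇ FOLLOW(G) = {$}. Thus FOLLOW(S) = {$}.
FOLLOW(G): in S→e G, the suffix after G is empty, so FOLLOW(G) ⊇ FOLLOW(S) = {$}. Thus FOLLOW(G) = {$}.
For G → epsilon: FIRST(epsilon) = {epsilon}, so it goes in M[G, t] for t ∈ {}; since epsilon ∈ FIRST, also for every t ∈ FOLLOW(G) = {$}.
For G → h S H: FIRST(h S H) = {h}, so it goes in M[G, t] for t ∈ {h}.

G → epsilon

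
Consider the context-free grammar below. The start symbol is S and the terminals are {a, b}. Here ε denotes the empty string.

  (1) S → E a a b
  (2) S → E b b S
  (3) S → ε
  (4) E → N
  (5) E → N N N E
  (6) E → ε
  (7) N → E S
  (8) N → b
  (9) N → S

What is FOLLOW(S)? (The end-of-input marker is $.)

{$, a, b}

FIRST(S) = {ε, a, b}  (via E a a b, E b b S)
FIRST(E) = {ε, a, b}  (via N, N N N E)
FIRST(N) = {ε, a, b}  (via E S, S)
FOLLOW(S) includes $ since S is the start symbol.
FOLLOW(S): in S→E b b S, the suffix after S is empty (adds nothing new); in N→E S, the suffix after S is empty, so FOLLOW(S) ⊇ FOLLOW(N) = {a, b}; in N→S, the suffix after S is empty, so FOLLOW(S) ⊇ FOLLOW(N) = {a, b}. Thus FOLLOW(S) = {$, a, b}.
FOLLOW(E): in S→E a a b, E is followed by a a b with FIRST {a}; in S→E b b S, E is followed by b b S with FIRST {b}; in E→N N N E, the suffix after E is empty (adds nothing new); in N→E S, E is followed by S with FIRST {ε, a, b}; in N→E S, the suffix after E is nullable, so FOLLOW(E) ⊇ FOLLOW(N) = {a, b}. Thus FOLLOW(E) = {a, b}.
FOLLOW(N): in E→N, the suffix after N is empty, so FOLLOW(N) ⊇ FOLLOW(E) = {a, b}; in E→N N N E (occurrence 1), N is followed by N N E with FIRST {ε, a, b}; in E→N N N E (occurrence 1), the suffix after N is nullable, so FOLLOW(N) ⊇ FOLLOW(E) = {a, b}; in E→N N N E (occurrence 2), N is followed by N E with FIRST {ε, a, b}; in E→N N N E (occurrence 2), the suffix after N is nullable, so FOLLOW(N) ⊇ FOLLOW(E) = {a, b}; in E→N N N E (occurrence 3), N is followed by E with FIRST {ε, a, b}; in E→N N N E (occurrence 3), the suffix after N is nullable, so FOLLOW(N) ⊇ FOLLOW(E) = {a, b}. Thus FOLLOW(N) = {a, b}.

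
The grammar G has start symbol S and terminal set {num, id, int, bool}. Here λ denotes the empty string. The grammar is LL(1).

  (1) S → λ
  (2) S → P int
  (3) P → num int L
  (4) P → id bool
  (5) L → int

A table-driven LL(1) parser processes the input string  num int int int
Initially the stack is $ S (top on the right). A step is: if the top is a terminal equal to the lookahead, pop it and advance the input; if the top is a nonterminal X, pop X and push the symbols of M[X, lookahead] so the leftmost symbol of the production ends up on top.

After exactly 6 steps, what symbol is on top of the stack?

     Stack            Input              Action
  1  $ S              num int int int $  expand S → P int
  2  $ int P          num int int int $  expand P → num int L
  3  $ int L int num  num int int int $  match num
  4  $ int L int      int int int $      match int
  5  $ int L          int int $          expand L → int
  6  $ int int        int int $          match int
Stack after step 6: $ int (top = int).

int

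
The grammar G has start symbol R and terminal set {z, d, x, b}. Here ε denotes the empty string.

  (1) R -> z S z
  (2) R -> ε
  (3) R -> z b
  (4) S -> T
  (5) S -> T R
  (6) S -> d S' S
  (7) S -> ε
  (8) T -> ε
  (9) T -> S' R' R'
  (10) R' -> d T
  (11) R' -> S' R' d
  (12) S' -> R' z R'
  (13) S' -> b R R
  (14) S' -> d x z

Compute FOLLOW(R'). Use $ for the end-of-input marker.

FIRST(R) = {ε, z}
FIRST(S) = {ε, b, d, z}  (via T, T R)
FIRST(T) = {ε, b, d}  (via S' R' R')
FIRST(R') = {b, d}  (via S' R' d)
FIRST(S') = {b, d}  (via R' z R')
FOLLOW(R) includes $ since R is the start symbol.
FOLLOW(S): in R->z S z, S is followed by z with FIRST {z}; in S->d S' S, the suffix after S is empty (adds nothing new). Thus FOLLOW(S) = {z}.
FOLLOW(S'): in S->d S' S, S' is followed by S with FIRST {ε, b, d, z}; in S->d S' S, the suffix after S' is nullable, so FOLLOW(S') ⊇ FOLLOW(S) = {z}; in T->S' R' R', S' is followed by R' R' with FIRST {b, d}; in R'->S' R' d, S' is followed by R' d with FIRST {b, d}. Thus FOLLOW(S') = {b, d, z}.
FOLLOW(R): in S->T R, the suffix after R is empty, so FOLLOW(R) ⊇ FOLLOW(S) = {z}; in S'->b R R (occurrence 1), R is followed by R with FIRST {ε, z}; in S'->b R R (occurrence 1), the suffix after R is nullable, so FOLLOW(R) ⊇ FOLLOW(S') = {b, d, z}; in S'->b R R (occurrence 2), the suffix after R is empty, so FOLLOW(R) ⊇ FOLLOW(S') = {b, d, z}. Thus FOLLOW(R) = {$, b, d, z}.
FOLLOW(T): in S->T, the suffix after T is empty, so FOLLOW(T) ⊇ FOLLOW(S) = {z}; in S->T R, T is followed by R with FIRST {ε, z}; in S->T R, the suffix after T is nullable, so FOLLOW(T) ⊇ FOLLOW(S) = {z}; in R'->d T, the suffix after T is empty, so FOLLOW(T) ⊇ FOLLOW(R') = {b, d, z}. Thus FOLLOW(T) = {b, d, z}.
FOLLOW(R'): in T->S' R' R' (occurrence 1), R' is followed by R' with FIRST {b, d}; in T->S' R' R' (occurrence 2), the suffix after R' is empty, so FOLLOW(R') ⊇ FOLLOW(T) = {b, d, z}; in R'->S' R' d, R' is followed by d with FIRST {d}; in S'->R' z R' (occurrence 1), R' is followed by z R' with FIRST {z}; in S'->R' z R' (occurrence 2), the suffix after R' is empty, so FOLLOW(R') ⊇ FOLLOW(S') = {b, d, z}. Thus FOLLOW(R') = {b, d, z}.

{b, d, z}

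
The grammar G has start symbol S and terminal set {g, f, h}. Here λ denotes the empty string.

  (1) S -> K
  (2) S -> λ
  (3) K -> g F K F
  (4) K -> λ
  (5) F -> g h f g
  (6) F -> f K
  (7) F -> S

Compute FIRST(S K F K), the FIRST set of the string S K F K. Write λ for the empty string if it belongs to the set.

FIRST(K) = {λ, g}
FIRST(S) = {λ, g}  (via K)
FIRST(F) = {λ, f, g}  (via S)
FIRST(S K F K): take FIRST of each symbol in turn, carrying on past any symbol whose FIRST contains λ; result {λ, f, g}.

{λ, f, g}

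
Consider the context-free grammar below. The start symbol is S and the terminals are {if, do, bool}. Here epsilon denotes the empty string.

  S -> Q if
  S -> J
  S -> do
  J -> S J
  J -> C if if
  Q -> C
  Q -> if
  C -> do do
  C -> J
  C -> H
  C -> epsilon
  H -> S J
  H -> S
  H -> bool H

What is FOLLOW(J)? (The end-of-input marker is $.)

FIRST(S) = {bool, do, if}  (via Q if, J)
FIRST(H) = {bool, do, if}  (via S J, S)
FIRST(J) = {bool, do, if}  (via S J, C if if)
FIRST(C) = {epsilon, bool, do, if}  (via J, H)
FIRST(Q) = {epsilon, bool, do, if}  (via C)
FOLLOW(S) includes $ since S is the start symbol.
FOLLOW(Q): in S->Q if, Q is followed by if with FIRST {if}. Thus FOLLOW(Q) = {if}.
FOLLOW(C): in J->C if if, C is followed by if if with FIRST {if}; in Q->C, the suffix after C is empty, so FOLLOW(C) ⊇ FOLLOW(Q) = {if}. Thus FOLLOW(C) = {if}.
FOLLOW(H): in C->H, the suffix after H is empty, so FOLLOW(H) ⊇ FOLLOW(C) = {if}; in H->bool H, the suffix after H is empty (adds nothing new). Thus FOLLOW(H) = {if}.
FOLLOW(S): in J->S J, S is followed by J with FIRST {bool, do, if}; in H->S J, S is followed by J with FIRST {bool, do, if}; in H->S, the suffix after S is empty, so FOLLOW(S) ⊇ FOLLOW(H) = {if}. Thus FOLLOW(S) = {$, bool, do, if}.
FOLLOW(J): in S->J, the suffix after J is empty, so FOLLOW(J) ⊇ FOLLOW(S) = {$, bool, do, if}; in J->S J, the suffix after J is empty (adds nothing new); in C->J, the suffix after J is empty, so FOLLOW(J) ⊇ FOLLOW(C) = {if}; in H->S J, the suffix after J is empty, so FOLLOW(J) ⊇ FOLLOW(H) = {if}. Thus FOLLOW(J) = {$, bool, do, if}.

{$, bool, do, if}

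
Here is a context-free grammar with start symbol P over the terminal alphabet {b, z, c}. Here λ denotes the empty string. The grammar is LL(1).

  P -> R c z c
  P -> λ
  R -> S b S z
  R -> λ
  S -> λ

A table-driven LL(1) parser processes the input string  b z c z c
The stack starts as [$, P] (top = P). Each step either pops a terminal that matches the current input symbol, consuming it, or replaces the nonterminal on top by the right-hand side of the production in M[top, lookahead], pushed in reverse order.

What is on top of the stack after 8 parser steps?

c

     Stack            Input        Action
  1  $ P              b z c z c $  expand P -> R c z c
  2  $ c z c R        b z c z c $  expand R -> S b S z
  3  $ c z c z S b S  b z c z c $  expand S -> λ
  4  $ c z c z S b    b z c z c $  match b
  5  $ c z c z S      z c z c $    expand S -> λ
  6  $ c z c z        z c z c $    match z
  7  $ c z c          c z c $      match c
  8  $ c z            z c $        match z
Stack after step 8: $ c (top = c).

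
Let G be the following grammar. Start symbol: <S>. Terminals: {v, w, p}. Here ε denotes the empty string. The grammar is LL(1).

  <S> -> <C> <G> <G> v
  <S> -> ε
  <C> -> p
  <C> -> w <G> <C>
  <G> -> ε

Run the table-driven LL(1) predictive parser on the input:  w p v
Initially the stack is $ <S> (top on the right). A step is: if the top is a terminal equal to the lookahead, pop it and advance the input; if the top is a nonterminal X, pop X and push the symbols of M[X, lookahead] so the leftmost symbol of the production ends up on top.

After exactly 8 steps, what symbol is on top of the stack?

step 1: stack=$ <S>  input=w p v $  — expand <S> -> <C> <G> <G> v
step 2: stack=$ v <G> <G> <C>  input=w p v $  — expand <C> -> w <G> <C>
step 3: stack=$ v <G> <G> <C> <G> w  input=w p v $  — match w
step 4: stack=$ v <G> <G> <C> <G>  input=p v $  — expand <G> -> ε
step 5: stack=$ v <G> <G> <C>  input=p v $  — expand <C> -> p
step 6: stack=$ v <G> <G> p  input=p v $  — match p
step 7: stack=$ v <G> <G>  input=v $  — expand <G> -> ε
step 8: stack=$ v <G>  input=v $  — expand <G> -> ε
Stack after step 8: $ v (top = v).

v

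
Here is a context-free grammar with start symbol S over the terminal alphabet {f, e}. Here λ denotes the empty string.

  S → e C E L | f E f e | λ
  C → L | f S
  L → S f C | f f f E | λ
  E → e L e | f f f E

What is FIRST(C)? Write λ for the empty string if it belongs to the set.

{λ, e, f}

FIRST(S): from S→e C E L we get {e}; from S→f E f e we get {f}; from S→λ we get {λ}. So FIRST(S) = {λ, e, f}.
FIRST(E): from E→e L e we get {e}; from E→f f f E we get {f}. So FIRST(E) = {e, f}.
FIRST(L): from L→S f C we get {e, f}; from L→f f f E we get {f}; from L→λ we get {λ}. So FIRST(L) = {λ, e, f}.
FIRST(C): from C→L we get {λ, e, f}; from C→f S we get {f}. So FIRST(C) = {λ, e, f}.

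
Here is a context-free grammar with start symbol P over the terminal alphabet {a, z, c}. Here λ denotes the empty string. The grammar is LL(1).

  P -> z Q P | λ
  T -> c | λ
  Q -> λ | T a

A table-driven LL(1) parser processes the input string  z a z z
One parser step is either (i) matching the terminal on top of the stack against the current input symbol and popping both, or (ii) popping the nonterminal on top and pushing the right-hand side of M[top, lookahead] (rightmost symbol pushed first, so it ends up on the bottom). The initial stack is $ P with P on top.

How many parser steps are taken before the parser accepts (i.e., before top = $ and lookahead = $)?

12

      Stack    Input      Action
   1  $ P      z a z z $  expand P -> z Q P
   2  $ P Q z  z a z z $  match z
   3  $ P Q    a z z $    expand Q -> T a
   4  $ P a T  a z z $    expand T -> λ
   5  $ P a    a z z $    match a
   6  $ P      z z $      expand P -> z Q P
   7  $ P Q z  z z $      match z
   8  $ P Q    z $        expand Q -> λ
   9  $ P      z $        expand P -> z Q P
  10  $ P Q z  z $        match z
  11  $ P Q    $          expand Q -> λ
  12  $ P      $          expand P -> λ
Accept reached after 12 steps.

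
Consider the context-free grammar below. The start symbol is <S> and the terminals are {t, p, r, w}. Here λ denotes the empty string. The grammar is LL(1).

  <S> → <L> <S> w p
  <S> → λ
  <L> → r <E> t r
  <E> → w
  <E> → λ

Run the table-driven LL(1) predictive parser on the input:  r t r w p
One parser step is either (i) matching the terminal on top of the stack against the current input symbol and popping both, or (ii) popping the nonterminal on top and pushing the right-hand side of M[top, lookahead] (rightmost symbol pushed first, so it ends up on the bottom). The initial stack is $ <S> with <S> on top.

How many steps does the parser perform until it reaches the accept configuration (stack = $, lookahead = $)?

9

step 1: stack=$ <S>  input=r t r w p $  — expand <S> → <L> <S> w p
step 2: stack=$ p w <S> <L>  input=r t r w p $  — expand <L> → r <E> t r
step 3: stack=$ p w <S> r t <E> r  input=r t r w p $  — match r
step 4: stack=$ p w <S> r t <E>  input=t r w p $  — expand <E> → λ
step 5: stack=$ p w <S> r t  input=t r w p $  — match t
step 6: stack=$ p w <S> r  input=r w p $  — match r
step 7: stack=$ p w <S>  input=w p $  — expand <S> → λ
step 8: stack=$ p w  input=w p $  — match w
step 9: stack=$ p  input=p $  — match p
Accept reached after 9 steps.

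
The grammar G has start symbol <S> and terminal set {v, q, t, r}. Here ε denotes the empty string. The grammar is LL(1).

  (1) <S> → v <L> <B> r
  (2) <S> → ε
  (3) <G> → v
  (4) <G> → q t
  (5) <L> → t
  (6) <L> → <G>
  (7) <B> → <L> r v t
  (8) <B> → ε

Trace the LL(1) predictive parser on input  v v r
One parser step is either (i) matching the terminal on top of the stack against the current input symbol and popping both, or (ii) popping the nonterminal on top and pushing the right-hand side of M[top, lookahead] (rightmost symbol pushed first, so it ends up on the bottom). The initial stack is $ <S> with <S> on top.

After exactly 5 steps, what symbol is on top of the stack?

<B>

     Stack          Input    Action
  1  $ <S>          v v r $  expand <S> → v <L> <B> r
  2  $ r <B> <L> v  v v r $  match v
  3  $ r <B> <L>    v r $    expand <L> → <G>
  4  $ r <B> <G>    v r $    expand <G> → v
  5  $ r <B> v      v r $    match v
Stack after step 5: $ r <B> (top = <B>).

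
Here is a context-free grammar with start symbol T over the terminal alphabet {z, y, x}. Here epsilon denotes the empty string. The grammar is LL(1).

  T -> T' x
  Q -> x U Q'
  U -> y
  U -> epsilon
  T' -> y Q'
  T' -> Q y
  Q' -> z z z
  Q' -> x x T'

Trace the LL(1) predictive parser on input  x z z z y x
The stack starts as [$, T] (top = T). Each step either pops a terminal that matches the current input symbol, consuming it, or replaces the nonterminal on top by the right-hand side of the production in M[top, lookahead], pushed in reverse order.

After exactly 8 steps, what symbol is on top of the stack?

step 1: stack=$ T  input=x z z z y x $  — expand T -> T' x
step 2: stack=$ x T'  input=x z z z y x $  — expand T' -> Q y
step 3: stack=$ x y Q  input=x z z z y x $  — expand Q -> x U Q'
step 4: stack=$ x y Q' U x  input=x z z z y x $  — match x
step 5: stack=$ x y Q' U  input=z z z y x $  — expand U -> epsilon
step 6: stack=$ x y Q'  input=z z z y x $  — expand Q' -> z z z
step 7: stack=$ x y z z z  input=z z z y x $  — match z
step 8: stack=$ x y z z  input=z z y x $  — match z
Stack after step 8: $ x y z (top = z).

z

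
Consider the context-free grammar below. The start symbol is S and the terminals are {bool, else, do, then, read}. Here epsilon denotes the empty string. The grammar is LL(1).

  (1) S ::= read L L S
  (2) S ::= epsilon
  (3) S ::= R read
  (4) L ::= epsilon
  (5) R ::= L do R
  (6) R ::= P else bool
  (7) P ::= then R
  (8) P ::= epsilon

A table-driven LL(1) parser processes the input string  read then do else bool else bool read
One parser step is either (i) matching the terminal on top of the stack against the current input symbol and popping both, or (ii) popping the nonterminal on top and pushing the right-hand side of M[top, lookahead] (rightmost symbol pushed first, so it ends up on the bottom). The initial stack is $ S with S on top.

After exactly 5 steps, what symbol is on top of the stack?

step 1: stack=$ S  input=read then do else bool else bool read $  — expand S ::= read L L S
step 2: stack=$ S L L read  input=read then do else bool else bool read $  — match read
step 3: stack=$ S L L  input=then do else bool else bool read $  — expand L ::= epsilon
step 4: stack=$ S L  input=then do else bool else bool read $  — expand L ::= epsilon
step 5: stack=$ S  input=then do else bool else bool read $  — expand S ::= R read
Stack after step 5: $ read R (top = R).

R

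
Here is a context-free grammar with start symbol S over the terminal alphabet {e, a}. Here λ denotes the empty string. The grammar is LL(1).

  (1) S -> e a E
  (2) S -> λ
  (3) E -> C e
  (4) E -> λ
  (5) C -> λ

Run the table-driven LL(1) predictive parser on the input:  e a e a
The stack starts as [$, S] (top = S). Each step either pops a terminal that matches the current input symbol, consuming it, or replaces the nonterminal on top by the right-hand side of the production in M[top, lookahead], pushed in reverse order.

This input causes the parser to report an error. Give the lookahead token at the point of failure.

a

step 1: stack=$ S  input=e a e a $  — expand S -> e a E
step 2: stack=$ E a e  input=e a e a $  — match e
step 3: stack=$ E a  input=a e a $  — match a
step 4: stack=$ E  input=e a $  — expand E -> C e
step 5: stack=$ e C  input=e a $  — expand C -> λ
step 6: stack=$ e  input=e a $  — match e
step 7: stack=$  input=a $  — error: stack empty but input remains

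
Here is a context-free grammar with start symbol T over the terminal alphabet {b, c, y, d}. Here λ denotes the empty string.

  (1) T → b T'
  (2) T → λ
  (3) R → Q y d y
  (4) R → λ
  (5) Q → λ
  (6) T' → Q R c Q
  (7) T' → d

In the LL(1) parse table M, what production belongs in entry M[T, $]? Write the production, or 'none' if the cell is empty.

FIRST(T): from T→b T' we get {b}; from T→λ we get {λ}. So FIRST(T) = {λ, b}.
FIRST(Q): from Q→λ we get {λ}. So FIRST(Q) = {λ}.
FIRST(R): from R→Q y d y we get {y}; from R→λ we get {λ}. So FIRST(R) = {λ, y}.
FIRST(T'): from T'→Q R c Q we get {c, y}; from T'→d we get {d}. So FIRST(T') = {c, d, y}.
FOLLOW(T) includes $ since T is the start symbol.
FOLLOW(T): T appears on no right-hand side. Thus FOLLOW(T) = {$}.
For T → b T': FIRST(b T') = {b}, so it goes in M[T, t] for t ∈ {b}.
For T → λ: FIRST(λ) = {λ}, so it goes in M[T, t] for t ∈ {}; since λ ∈ FIRST, also for every t ∈ FOLLOW(T) = {$}.

T → λ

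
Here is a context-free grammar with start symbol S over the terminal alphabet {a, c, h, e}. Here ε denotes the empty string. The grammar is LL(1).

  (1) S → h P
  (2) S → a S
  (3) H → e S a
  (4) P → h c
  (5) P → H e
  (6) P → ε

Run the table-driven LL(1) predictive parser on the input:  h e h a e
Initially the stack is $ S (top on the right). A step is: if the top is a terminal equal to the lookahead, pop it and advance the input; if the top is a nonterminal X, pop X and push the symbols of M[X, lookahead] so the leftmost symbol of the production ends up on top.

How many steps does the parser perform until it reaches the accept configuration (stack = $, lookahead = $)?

step 1: stack=$ S  input=h e h a e $  — expand S → h P
step 2: stack=$ P h  input=h e h a e $  — match h
step 3: stack=$ P  input=e h a e $  — expand P → H e
step 4: stack=$ e H  input=e h a e $  — expand H → e S a
step 5: stack=$ e a S e  input=e h a e $  — match e
step 6: stack=$ e a S  input=h a e $  — expand S → h P
step 7: stack=$ e a P h  input=h a e $  — match h
step 8: stack=$ e a P  input=a e $  — expand P → ε
step 9: stack=$ e a  input=a e $  — match a
step 10: stack=$ e  input=e $  — match e
Accept reached after 10 steps.

10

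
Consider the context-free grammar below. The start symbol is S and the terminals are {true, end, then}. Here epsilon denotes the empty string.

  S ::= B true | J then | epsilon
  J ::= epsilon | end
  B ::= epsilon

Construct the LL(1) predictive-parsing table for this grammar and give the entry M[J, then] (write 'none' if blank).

J ::= epsilon

FIRST(J): from J::=epsilon we get {epsilon}; from J::=end we get {end}. So FIRST(J) = {epsilon, end}.
FIRST(B): from B::=epsilon we get {epsilon}. So FIRST(B) = {epsilon}.
FIRST(S): from S::=B true we get {true}; from S::=J then we get {end, then}; from S::=epsilon we get {epsilon}. So FIRST(S) = {epsilon, end, then, true}.
FOLLOW(S) includes $ since S is the start symbol.
FOLLOW(J): in S::=J then, J is followed by then with FIRST {then}. Thus FOLLOW(J) = {then}.
For J ::= epsilon: FIRST(epsilon) = {epsilon}, so it goes in M[J, t] for t ∈ {}; since epsilon ∈ FIRST, also for every t ∈ FOLLOW(J) = {then}.
For J ::= end: FIRST(end) = {end}, so it goes in M[J, t] for t ∈ {end}.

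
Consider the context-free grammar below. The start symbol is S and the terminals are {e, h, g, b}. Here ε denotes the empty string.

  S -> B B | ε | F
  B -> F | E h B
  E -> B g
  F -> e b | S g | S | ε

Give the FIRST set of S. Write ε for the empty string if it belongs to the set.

FIRST(S): from S->B B we get {ε, e, g}; from S->ε we get {ε}; from S->F we get {ε, e, g}. So FIRST(S) = {ε, e, g}.
FIRST(F): from F->e b we get {e}; from F->S g we get {e, g}; from F->S we get {ε, e, g}; from F->ε we get {ε}. So FIRST(F) = {ε, e, g}.
FIRST(B): from B->F we get {ε, e, g}; from B->E h B we get {e, g}. So FIRST(B) = {ε, e, g}.
FIRST(E): from E->B g we get {e, g}. So FIRST(E) = {e, g}.

{ε, e, g}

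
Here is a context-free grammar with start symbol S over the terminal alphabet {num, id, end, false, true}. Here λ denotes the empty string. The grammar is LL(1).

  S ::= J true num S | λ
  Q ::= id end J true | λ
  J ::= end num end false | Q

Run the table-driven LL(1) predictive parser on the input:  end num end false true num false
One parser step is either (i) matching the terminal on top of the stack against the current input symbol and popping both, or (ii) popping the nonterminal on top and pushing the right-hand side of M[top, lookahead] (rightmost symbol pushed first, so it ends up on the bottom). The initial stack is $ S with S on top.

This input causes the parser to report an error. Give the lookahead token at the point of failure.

step 1: stack=$ S  input=end num end false true num false $  — expand S ::= J true num S
step 2: stack=$ S num true J  input=end num end false true num false $  — expand J ::= end num end false
step 3: stack=$ S num true false end num end  input=end num end false true num false $  — match end
step 4: stack=$ S num true false end num  input=num end false true num false $  — match num
step 5: stack=$ S num true false end  input=end false true num false $  — match end
step 6: stack=$ S num true false  input=false true num false $  — match false
step 7: stack=$ S num true  input=true num false $  — match true
step 8: stack=$ S num  input=num false $  — match num
step 9: stack=$ S  input=false $  — error: M[S, false] is empty

false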